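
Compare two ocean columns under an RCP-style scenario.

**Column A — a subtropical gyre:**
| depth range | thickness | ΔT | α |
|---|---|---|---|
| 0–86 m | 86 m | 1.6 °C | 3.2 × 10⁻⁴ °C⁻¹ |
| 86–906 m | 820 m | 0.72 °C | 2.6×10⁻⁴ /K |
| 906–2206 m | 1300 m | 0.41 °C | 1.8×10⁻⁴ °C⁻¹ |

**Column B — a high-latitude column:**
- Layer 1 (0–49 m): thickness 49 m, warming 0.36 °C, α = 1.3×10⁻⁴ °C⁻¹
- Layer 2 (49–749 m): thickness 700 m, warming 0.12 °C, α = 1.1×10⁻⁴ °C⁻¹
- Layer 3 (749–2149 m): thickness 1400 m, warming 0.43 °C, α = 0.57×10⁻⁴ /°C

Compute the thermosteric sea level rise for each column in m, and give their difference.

Δh_A ≈ 0.29 m, Δh_B ≈ 0.046 m; difference ≈ 0.25 m

A Layer 1: 3.2×10⁻⁴ × 1.6 × 86 = 0.044032 m
A Layer 2: 2.6×10⁻⁴ × 0.72 × 820 = 0.153504 m
A Layer 3: 1300 × 1.8×10⁻⁴ × 0.41 = 0.09594 m
A total: 0.293476 m
B Layer 1: 0.36 × 1.3×10⁻⁴ × 49 = 0.0022932 m
B 49–749 m: 700 × 0.12 × 1.1×10⁻⁴ = 0.00924 m
B Layer 3: 0.57×10⁻⁴ × 1400 × 0.43 = 0.034314 m
B total: 0.0458472 m
Difference: 0.293476 − 0.0458472 = 0.2476288 m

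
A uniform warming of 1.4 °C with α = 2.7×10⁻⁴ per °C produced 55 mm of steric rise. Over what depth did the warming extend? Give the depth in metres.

150 m

H = Δh/(αΔT) = 0.055 / (2.7×10⁻⁴ × 1.4) ≈ 145.5 m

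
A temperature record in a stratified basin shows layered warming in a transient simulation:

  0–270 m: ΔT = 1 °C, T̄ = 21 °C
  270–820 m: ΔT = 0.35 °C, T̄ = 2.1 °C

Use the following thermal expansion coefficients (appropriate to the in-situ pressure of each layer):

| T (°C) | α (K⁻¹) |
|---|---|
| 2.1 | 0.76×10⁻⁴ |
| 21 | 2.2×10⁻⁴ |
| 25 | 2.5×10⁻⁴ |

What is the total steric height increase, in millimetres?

74.0 mm of thermosteric rise

Layer 1 at 21 °C → α = 2.2×10⁻⁴ K⁻¹
Layer 2 at 2.1 °C → α = 0.76×10⁻⁴ K⁻¹
0–270 m: 1 × 270 × 2.2×10⁻⁴ = 0.05940 m
550 × 0.35 × 0.76×10⁻⁴ = 0.01463 m
Δh = 0.05940 + 0.01463 = 0.07403 m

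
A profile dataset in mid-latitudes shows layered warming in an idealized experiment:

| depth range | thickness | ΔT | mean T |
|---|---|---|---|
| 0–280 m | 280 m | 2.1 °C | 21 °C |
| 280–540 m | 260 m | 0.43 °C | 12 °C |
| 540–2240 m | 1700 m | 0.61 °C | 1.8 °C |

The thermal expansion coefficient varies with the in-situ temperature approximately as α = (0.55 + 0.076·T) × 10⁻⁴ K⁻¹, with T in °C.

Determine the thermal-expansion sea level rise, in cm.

Layer 1: α = (0.55 + 0.076×21)×10⁻⁴ = 2.146×10⁻⁴ K⁻¹
Layer 2: α = (0.55 + 0.076×12)×10⁻⁴ = 1.462×10⁻⁴ K⁻¹
Layer 3: α = (0.55 + 0.076×1.8)×10⁻⁴ = 0.6868×10⁻⁴ K⁻¹
2.1 × 280 × 2.146×10⁻⁴ = 0.1261848 m
Layer 2: 1.462×10⁻⁴ × 260 × 0.43 = 0.01634516 m
540–2240 m: 0.6868×10⁻⁴ × 1700 × 0.61 = 0.07122116 m
Δh = 0.1261848 + 0.01634516 + 0.07122116 = 0.21375112 m

Δh = 21.4 cm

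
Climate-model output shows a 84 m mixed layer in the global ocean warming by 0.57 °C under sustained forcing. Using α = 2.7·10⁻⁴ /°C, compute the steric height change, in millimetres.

about 13 mm

Δh = αΔT·H = 2.7×10⁻⁴ × 0.57 × 84 = 0.0129276 m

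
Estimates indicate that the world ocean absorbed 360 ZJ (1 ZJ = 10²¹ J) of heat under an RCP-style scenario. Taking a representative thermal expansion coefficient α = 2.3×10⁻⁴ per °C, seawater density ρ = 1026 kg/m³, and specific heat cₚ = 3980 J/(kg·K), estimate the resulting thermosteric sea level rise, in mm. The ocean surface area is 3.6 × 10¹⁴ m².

Δh = 56 mm

Per unit area: Q = 360×10²¹ / (3.6×10¹⁴) = 1×10⁹ J/m²
Δh = αQ/(ρcₚ) = 2.3×10⁻⁴ × 1×10⁹ / (1026 × 3980) ≈ 0.056325 m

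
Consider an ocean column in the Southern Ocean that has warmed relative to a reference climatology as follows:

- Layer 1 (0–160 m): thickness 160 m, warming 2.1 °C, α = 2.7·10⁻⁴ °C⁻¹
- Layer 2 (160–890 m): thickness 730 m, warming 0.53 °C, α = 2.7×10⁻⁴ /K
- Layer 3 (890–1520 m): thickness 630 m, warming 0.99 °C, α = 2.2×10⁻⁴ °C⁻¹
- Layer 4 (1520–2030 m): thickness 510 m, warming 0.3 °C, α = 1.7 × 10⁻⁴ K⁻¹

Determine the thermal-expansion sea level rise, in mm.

Layer 1: 2.1 × 2.7×10⁻⁴ × 160 = 0.09072 m
Layer 2: 0.53 × 730 × 2.7×10⁻⁴ = 0.104463 m
Layer 3: 630 × 2.2×10⁻⁴ × 0.99 = 0.137214 m
1.7×10⁻⁴ × 510 × 0.3 = 0.02601 m
Δh = 0.09072 + 0.104463 + 0.137214 + 0.02601 = 0.358407 m

358 mm of thermosteric rise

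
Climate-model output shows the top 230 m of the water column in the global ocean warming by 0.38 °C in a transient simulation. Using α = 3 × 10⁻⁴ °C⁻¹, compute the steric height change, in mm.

Δh = αΔT·H = 3×10⁻⁴ × 0.38 × 230 = 0.02622 m

26.2 mm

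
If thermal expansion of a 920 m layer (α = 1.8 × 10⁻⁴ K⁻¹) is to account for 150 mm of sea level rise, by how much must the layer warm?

ΔT = Δh/(αH) = 0.15 / (1.8×10⁻⁴ × 920) ≈ 0.9058 °C

0.906 °C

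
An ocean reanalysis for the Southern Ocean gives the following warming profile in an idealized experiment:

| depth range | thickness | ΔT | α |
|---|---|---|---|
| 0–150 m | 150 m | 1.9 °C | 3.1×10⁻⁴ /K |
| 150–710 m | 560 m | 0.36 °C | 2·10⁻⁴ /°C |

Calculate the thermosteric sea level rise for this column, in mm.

Layer 1: 3.1×10⁻⁴ × 150 × 1.9 = 0.08835 m
Layer 2: 560 × 0.36 × 2×10⁻⁴ = 0.04032 m
Δh = 0.08835 + 0.04032 = 0.12867 m

Δh ≈ 129 mm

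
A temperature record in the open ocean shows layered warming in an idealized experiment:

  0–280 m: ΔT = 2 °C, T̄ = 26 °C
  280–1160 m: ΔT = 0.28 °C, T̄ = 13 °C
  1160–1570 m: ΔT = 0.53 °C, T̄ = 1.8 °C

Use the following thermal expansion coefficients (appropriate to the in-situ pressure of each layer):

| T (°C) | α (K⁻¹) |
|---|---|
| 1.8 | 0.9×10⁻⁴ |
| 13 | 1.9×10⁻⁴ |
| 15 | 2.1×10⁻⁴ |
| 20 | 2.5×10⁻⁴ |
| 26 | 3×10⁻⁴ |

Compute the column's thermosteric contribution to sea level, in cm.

Layer 1 at 26 °C → α = 3×10⁻⁴ K⁻¹
Layer 2 at 13 °C → α = 1.9×10⁻⁴ K⁻¹
Layer 3 at 1.8 °C → α = 0.9×10⁻⁴ K⁻¹
Layer 1: 3×10⁻⁴ × 2 × 280 = 0.16800 m
Layer 2: 1.9×10⁻⁴ × 0.28 × 880 = 0.046816 m
1160–1570 m: 0.9×10⁻⁴ × 0.53 × 410 = 0.019557 m
Δh = 0.16800 + 0.046816 + 0.019557 = 0.234373 m ≈ 23.4 cm

23.4 cm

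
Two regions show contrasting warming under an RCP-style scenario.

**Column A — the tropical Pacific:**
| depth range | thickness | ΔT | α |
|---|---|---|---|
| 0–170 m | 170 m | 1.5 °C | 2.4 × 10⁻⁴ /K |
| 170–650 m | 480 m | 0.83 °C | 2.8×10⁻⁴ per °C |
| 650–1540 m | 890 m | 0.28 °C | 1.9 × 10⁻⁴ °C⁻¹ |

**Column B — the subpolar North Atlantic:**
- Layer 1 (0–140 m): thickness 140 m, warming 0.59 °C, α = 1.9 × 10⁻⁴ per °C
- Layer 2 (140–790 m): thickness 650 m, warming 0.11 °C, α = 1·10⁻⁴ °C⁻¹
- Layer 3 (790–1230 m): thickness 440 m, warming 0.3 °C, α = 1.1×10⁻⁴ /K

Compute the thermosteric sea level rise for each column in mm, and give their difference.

Δh_A ≈ 220 mm, Δh_B ≈ 37 mm; difference ≈ 180 mm

A 0–170 m: 1.5 × 170 × 2.4×10⁻⁴ = 0.06120 m
A 170–650 m: 2.8×10⁻⁴ × 480 × 0.83 = 0.111552 m
A 1.9×10⁻⁴ × 0.28 × 890 = 0.047348 m
A total: 0.22010 m
B 0–140 m: 140 × 1.9×10⁻⁴ × 0.59 = 0.015694 m
B 140–790 m: 650 × 0.11 × 1×10⁻⁴ = 0.00715 m
B 0.3 × 440 × 1.1×10⁻⁴ = 0.01452 m
B total: 0.037364 m
Difference: 0.22010 − 0.037364 = 0.182736 m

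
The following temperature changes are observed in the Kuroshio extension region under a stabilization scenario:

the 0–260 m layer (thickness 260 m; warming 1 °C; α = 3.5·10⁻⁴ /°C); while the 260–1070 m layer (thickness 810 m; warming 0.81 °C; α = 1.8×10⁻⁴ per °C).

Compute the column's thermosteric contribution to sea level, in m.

about 0.21 m

Layer 1: 1 × 3.5×10⁻⁴ × 260 = 0.09100 m
Layer 2: 810 × 1.8×10⁻⁴ × 0.81 = 0.118098 m
Δh = 0.09100 + 0.118098 = 0.209098 m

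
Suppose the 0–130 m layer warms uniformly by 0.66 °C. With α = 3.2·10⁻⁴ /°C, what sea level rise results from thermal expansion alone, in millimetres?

Δh = αΔT·H = 3.2×10⁻⁴ × 0.66 × 130 = 0.027456 m

27 mm of thermosteric rise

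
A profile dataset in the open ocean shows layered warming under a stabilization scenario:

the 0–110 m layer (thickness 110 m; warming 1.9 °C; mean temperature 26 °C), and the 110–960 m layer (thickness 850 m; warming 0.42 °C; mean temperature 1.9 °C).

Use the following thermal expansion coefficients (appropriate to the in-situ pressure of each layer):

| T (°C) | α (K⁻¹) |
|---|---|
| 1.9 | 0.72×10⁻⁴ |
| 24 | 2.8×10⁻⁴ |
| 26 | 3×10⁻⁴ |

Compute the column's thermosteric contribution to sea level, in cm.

Δh ≈ 8.84 cm

Layer 1 at 26 °C → α = 3×10⁻⁴ K⁻¹
Layer 2 at 1.9 °C → α = 0.72×10⁻⁴ K⁻¹
Layer 1: 110 × 3×10⁻⁴ × 1.9 = 0.06270 m
Layer 2: 0.42 × 0.72×10⁻⁴ × 850 = 0.025704 m
Δh = 0.06270 + 0.025704 = 0.088404 m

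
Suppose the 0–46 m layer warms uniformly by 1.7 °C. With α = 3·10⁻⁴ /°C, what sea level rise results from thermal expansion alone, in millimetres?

Δh = αΔT·H = 3×10⁻⁴ × 1.7 × 46 = 0.02346 m

about 23.5 mm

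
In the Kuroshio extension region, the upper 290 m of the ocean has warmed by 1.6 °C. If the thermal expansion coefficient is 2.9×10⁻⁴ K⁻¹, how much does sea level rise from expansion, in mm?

Δh = αΔT·H = 2.9×10⁻⁴ × 1.6 × 290 = 0.13456 m

130 mm of thermosteric rise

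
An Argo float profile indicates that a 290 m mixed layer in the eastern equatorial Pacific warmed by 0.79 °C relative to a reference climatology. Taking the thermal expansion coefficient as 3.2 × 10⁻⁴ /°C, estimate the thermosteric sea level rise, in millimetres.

Δh = αΔT·H = 3.2×10⁻⁴ × 0.79 × 290 = 0.073312 m

73.3 mm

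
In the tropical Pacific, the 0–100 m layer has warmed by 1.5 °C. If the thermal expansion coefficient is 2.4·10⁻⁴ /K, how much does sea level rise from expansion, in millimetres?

Δh = αΔT·H = 2.4×10⁻⁴ × 1.5 × 100 = 0.03600 m

Δh ≈ 36 mm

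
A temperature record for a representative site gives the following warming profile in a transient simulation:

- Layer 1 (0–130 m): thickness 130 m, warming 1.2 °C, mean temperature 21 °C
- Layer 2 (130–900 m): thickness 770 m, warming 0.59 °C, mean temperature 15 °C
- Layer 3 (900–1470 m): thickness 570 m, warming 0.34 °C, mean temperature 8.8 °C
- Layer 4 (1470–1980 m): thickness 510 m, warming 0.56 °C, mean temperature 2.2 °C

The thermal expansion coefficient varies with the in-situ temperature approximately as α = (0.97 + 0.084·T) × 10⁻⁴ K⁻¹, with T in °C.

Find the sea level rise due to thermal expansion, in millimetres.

Layer 1: α = (0.97 + 0.084×21)×10⁻⁴ = 2.734×10⁻⁴ K⁻¹
Layer 2: α = (0.97 + 0.084×15)×10⁻⁴ = 2.23×10⁻⁴ K⁻¹
Layer 3: α = (0.97 + 0.084×8.8)×10⁻⁴ = 1.7092×10⁻⁴ K⁻¹
Layer 4: α = (0.97 + 0.084×2.2)×10⁻⁴ = 1.1548×10⁻⁴ K⁻¹
2.734×10⁻⁴ × 1.2 × 130 = 0.0426504 m
Layer 2: 2.23×10⁻⁴ × 770 × 0.59 = 0.1013089 m
1.7092×10⁻⁴ × 0.34 × 570 = 0.033124296 m
1470–1980 m: 1.1548×10⁻⁴ × 0.56 × 510 = 0.032981088 m
Δh = 0.0426504 + 0.1013089 + 0.033124296 + 0.032981088 = 0.210064684 m ≈ 210 mm

Δh = 210 mm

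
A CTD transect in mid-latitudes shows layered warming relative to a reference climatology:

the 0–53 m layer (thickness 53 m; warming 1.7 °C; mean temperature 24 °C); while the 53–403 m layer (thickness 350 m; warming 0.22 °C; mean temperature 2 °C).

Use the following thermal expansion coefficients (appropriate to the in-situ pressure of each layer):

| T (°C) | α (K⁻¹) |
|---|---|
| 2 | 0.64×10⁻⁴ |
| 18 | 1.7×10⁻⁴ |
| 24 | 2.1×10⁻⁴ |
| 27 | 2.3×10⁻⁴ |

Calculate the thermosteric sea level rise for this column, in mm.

24 mm

Layer 1 at 24 °C → α = 2.1×10⁻⁴ K⁻¹
Layer 2 at 2 °C → α = 0.64×10⁻⁴ K⁻¹
Layer 1: 2.1×10⁻⁴ × 53 × 1.7 = 0.018921 m
0.64×10⁻⁴ × 350 × 0.22 = 0.004928 m
Δh = 0.018921 + 0.004928 = 0.023849 m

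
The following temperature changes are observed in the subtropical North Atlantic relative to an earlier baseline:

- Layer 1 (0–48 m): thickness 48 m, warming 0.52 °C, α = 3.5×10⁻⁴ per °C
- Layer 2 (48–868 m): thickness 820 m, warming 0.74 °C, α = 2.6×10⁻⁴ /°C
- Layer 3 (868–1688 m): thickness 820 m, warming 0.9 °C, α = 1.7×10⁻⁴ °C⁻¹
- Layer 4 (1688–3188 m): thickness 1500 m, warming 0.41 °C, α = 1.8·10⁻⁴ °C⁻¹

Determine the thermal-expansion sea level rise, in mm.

48 × 0.52 × 3.5×10⁻⁴ = 0.008736 m
48–868 m: 0.74 × 820 × 2.6×10⁻⁴ = 0.157768 m
868–1688 m: 820 × 1.7×10⁻⁴ × 0.9 = 0.12546 m
Layer 4: 1.8×10⁻⁴ × 1500 × 0.41 = 0.11070 m
Δh = 0.008736 + 0.157768 + 0.12546 + 0.11070 = 0.402664 m ≈ 403 mm

Δh ≈ 403 mm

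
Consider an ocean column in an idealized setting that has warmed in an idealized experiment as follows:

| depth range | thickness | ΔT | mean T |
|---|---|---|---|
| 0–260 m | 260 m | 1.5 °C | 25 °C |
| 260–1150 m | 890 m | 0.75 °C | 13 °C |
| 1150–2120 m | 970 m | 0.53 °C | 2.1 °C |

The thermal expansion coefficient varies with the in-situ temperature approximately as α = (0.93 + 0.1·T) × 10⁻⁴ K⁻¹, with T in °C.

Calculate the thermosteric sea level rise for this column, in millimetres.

341 mm

Layer 1: α = (0.93 + 0.1×25)×10⁻⁴ = 3.43×10⁻⁴ K⁻¹
Layer 2: α = (0.93 + 0.1×13)×10⁻⁴ = 2.23×10⁻⁴ K⁻¹
Layer 3: α = (0.93 + 0.1×2.1)×10⁻⁴ = 1.14×10⁻⁴ K⁻¹
3.43×10⁻⁴ × 260 × 1.5 = 0.13377 m
Layer 2: 890 × 2.23×10⁻⁴ × 0.75 = 0.1488525 m
Layer 3: 970 × 1.14×10⁻⁴ × 0.53 = 0.0586074 m
Δh = 0.13377 + 0.1488525 + 0.0586074 = 0.3412299 m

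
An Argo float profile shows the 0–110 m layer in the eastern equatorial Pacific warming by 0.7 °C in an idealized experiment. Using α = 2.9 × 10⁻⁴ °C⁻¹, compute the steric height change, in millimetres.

22.3 mm

Δh = αΔT·H = 2.9×10⁻⁴ × 0.7 × 110 = 0.02233 m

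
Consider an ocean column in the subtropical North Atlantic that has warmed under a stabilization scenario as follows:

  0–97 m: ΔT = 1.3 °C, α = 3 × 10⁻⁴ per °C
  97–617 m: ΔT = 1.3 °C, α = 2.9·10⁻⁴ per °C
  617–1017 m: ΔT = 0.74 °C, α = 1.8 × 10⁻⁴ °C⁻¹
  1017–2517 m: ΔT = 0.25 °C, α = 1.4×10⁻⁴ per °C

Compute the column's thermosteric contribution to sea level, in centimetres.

Layer 1: 97 × 3×10⁻⁴ × 1.3 = 0.03783 m
97–617 m: 2.9×10⁻⁴ × 1.3 × 520 = 0.19604 m
617–1017 m: 400 × 0.74 × 1.8×10⁻⁴ = 0.05328 m
1500 × 0.25 × 1.4×10⁻⁴ = 0.05250 m
Δh = 0.03783 + 0.19604 + 0.05328 + 0.05250 = 0.33965 m ≈ 34.0 cm

Δh ≈ 34.0 cm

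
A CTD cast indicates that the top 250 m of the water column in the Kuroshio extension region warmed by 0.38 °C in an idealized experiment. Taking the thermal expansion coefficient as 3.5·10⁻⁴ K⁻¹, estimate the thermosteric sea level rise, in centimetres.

Δh = αΔT·H = 3.5×10⁻⁴ × 0.38 × 250 = 0.03325 m

3.33 cm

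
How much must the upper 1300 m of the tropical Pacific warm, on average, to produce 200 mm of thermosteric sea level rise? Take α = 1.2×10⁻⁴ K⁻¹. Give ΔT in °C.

1.3 °C

ΔT = Δh/(αH) = 0.2 / (1.2×10⁻⁴ × 1300) ≈ 1.282 °C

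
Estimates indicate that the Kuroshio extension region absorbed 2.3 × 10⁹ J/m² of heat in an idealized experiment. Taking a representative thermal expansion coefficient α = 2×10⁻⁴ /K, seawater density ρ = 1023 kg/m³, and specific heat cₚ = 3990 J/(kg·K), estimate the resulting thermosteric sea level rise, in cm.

11.3 cm of thermosteric rise

Δh = αQ/(ρcₚ) = 2×10⁻⁴ × 2.3×10⁹ / (1023 × 3990) ≈ 0.11270 m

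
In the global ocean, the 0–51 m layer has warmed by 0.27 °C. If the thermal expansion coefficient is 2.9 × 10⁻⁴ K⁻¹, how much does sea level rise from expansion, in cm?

Δh = αΔT·H = 2.9×10⁻⁴ × 0.27 × 51 = 0.0039933 m

Δh ≈ 0.399 cm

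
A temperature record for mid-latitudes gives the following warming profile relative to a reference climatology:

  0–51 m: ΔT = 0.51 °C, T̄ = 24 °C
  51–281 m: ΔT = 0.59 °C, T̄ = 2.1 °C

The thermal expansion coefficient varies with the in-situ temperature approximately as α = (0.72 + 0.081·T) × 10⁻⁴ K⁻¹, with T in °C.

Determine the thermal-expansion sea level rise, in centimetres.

Δh = 1.9 cm

Layer 1: α = (0.72 + 0.081×24)×10⁻⁴ = 2.664×10⁻⁴ K⁻¹
Layer 2: α = (0.72 + 0.081×2.1)×10⁻⁴ = 0.8901×10⁻⁴ K⁻¹
Layer 1: 0.51 × 51 × 2.664×10⁻⁴ = 0.006929064 m
0.59 × 230 × 0.8901×10⁻⁴ = 0.012078657 m
Δh = 0.006929064 + 0.012078657 = 0.019007721 m ≈ 1.9 cm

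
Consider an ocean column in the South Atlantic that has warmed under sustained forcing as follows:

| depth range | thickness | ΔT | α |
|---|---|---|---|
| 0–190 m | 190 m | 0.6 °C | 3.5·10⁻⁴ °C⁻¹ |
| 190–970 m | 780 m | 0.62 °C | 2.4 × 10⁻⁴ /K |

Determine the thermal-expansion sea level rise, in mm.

Layer 1: 3.5×10⁻⁴ × 0.6 × 190 = 0.03990 m
0.62 × 780 × 2.4×10⁻⁴ = 0.116064 m
Δh = 0.03990 + 0.116064 = 0.155964 m

156 mm of thermosteric rise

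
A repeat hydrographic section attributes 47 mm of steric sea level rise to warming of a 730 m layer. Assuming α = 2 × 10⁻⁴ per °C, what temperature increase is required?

ΔT = Δh/(αH) = 0.047 / (2×10⁻⁴ × 730) ≈ 0.3219 °C

about 0.32 °C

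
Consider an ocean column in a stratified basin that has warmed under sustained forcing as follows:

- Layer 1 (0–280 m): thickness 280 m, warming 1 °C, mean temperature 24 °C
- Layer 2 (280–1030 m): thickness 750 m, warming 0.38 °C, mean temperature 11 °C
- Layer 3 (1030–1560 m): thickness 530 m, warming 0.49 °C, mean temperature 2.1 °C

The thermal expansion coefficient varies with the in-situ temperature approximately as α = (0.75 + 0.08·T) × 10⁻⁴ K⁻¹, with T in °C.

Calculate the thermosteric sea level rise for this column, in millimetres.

Layer 1: α = (0.75 + 0.08×24)×10⁻⁴ = 2.67×10⁻⁴ K⁻¹
Layer 2: α = (0.75 + 0.08×11)×10⁻⁴ = 1.63×10⁻⁴ K⁻¹
Layer 3: α = (0.75 + 0.08×2.1)×10⁻⁴ = 0.918×10⁻⁴ K⁻¹
Layer 1: 1 × 2.67×10⁻⁴ × 280 = 0.07476 m
280–1030 m: 750 × 1.63×10⁻⁴ × 0.38 = 0.046455 m
1030–1560 m: 0.918×10⁻⁴ × 530 × 0.49 = 0.02384046 m
Δh = 0.07476 + 0.046455 + 0.02384046 = 0.14505546 m ≈ 145 mm

Δh ≈ 145 mm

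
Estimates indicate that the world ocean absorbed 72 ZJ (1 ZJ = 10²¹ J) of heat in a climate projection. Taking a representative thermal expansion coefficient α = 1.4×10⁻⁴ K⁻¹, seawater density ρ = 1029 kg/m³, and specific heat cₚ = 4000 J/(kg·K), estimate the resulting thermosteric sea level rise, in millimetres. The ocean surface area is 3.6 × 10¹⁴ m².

6.80 mm

Per unit area: Q = 72×10²¹ / (3.6×10¹⁴) = 2×10⁸ J/m²
Δh = αQ/(ρcₚ) = 1.4×10⁻⁴ × 2×10⁸ / (1029 × 4000) ≈ 0.0068027 m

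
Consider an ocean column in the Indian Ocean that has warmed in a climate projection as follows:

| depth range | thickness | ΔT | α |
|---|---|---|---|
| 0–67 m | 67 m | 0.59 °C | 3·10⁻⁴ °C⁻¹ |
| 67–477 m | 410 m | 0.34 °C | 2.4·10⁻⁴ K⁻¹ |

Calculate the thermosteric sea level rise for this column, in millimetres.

0–67 m: 3×10⁻⁴ × 67 × 0.59 = 0.011859 m
Layer 2: 410 × 2.4×10⁻⁴ × 0.34 = 0.033456 m
Δh = 0.011859 + 0.033456 = 0.045315 m ≈ 45 mm

45 mm of thermosteric rise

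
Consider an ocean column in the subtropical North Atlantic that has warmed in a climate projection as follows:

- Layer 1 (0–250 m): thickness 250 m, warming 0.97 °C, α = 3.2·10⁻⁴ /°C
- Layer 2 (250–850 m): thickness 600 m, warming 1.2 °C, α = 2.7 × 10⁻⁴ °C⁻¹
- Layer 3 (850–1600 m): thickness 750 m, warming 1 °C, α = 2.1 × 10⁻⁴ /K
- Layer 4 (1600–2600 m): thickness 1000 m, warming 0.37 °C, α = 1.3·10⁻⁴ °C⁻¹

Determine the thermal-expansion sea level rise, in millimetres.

0–250 m: 3.2×10⁻⁴ × 250 × 0.97 = 0.07760 m
1.2 × 2.7×10⁻⁴ × 600 = 0.19440 m
750 × 2.1×10⁻⁴ × 1 = 0.15750 m
1600–2600 m: 1000 × 0.37 × 1.3×10⁻⁴ = 0.04810 m
Δh = 0.07760 + 0.19440 + 0.15750 + 0.04810 = 0.47760 m

about 478 mm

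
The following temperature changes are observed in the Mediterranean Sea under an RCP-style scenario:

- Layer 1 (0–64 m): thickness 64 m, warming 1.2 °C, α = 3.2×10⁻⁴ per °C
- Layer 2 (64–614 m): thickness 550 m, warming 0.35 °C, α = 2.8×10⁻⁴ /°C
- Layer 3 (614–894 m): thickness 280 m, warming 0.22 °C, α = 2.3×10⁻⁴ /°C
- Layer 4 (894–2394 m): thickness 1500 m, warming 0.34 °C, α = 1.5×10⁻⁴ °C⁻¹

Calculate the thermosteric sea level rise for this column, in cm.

Layer 1: 3.2×10⁻⁴ × 1.2 × 64 = 0.024576 m
64–614 m: 2.8×10⁻⁴ × 0.35 × 550 = 0.05390 m
0.22 × 280 × 2.3×10⁻⁴ = 0.014168 m
894–2394 m: 0.34 × 1500 × 1.5×10⁻⁴ = 0.07650 m
Δh = 0.024576 + 0.05390 + 0.014168 + 0.07650 = 0.169144 m

about 16.9 cm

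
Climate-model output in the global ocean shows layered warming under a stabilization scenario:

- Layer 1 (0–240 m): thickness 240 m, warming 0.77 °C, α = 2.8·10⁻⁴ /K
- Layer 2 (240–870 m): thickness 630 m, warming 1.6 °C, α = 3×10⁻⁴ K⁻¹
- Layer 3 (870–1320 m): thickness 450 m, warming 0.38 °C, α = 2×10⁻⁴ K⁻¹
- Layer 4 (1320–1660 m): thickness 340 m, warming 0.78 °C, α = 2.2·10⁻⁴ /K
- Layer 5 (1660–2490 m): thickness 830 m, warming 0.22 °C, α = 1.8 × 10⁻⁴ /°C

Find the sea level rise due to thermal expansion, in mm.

Δh = 480 mm

Layer 1: 2.8×10⁻⁴ × 240 × 0.77 = 0.051744 m
Layer 2: 630 × 1.6 × 3×10⁻⁴ = 0.30240 m
0.38 × 450 × 2×10⁻⁴ = 0.03420 m
1320–1660 m: 2.2×10⁻⁴ × 0.78 × 340 = 0.058344 m
830 × 0.22 × 1.8×10⁻⁴ = 0.032868 m
Δh = 0.051744 + 0.30240 + 0.03420 + 0.058344 + 0.032868 = 0.479556 m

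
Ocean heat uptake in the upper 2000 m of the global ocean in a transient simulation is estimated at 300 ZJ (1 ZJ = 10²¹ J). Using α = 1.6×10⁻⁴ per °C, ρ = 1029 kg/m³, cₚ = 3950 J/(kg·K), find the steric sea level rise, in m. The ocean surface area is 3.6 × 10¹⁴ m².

Δh = 0.033 m

Per unit area: Q = 300×10²¹ / (3.6×10¹⁴) ≈ 8.333×10⁸ J/m²
Δh = αQ/(ρcₚ) = 1.6×10⁻⁴ × 8.333×10⁸ / (1029 × 3950) ≈ 0.032803 m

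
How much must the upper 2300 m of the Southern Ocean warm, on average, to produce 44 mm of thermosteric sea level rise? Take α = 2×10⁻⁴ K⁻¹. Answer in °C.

about 0.096 °C

ΔT = Δh/(αH) = 0.044 / (2×10⁻⁴ × 2300) ≈ 0.09565 °C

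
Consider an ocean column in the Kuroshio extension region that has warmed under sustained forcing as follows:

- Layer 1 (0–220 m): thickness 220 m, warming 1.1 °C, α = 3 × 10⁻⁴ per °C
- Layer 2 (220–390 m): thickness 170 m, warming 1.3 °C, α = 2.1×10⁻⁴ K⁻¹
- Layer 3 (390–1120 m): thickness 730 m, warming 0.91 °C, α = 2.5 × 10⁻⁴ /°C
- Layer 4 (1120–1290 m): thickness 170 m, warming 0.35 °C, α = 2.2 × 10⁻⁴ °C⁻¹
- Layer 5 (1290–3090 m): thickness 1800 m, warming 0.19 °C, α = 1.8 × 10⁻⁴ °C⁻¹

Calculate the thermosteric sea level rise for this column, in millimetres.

0–220 m: 3×10⁻⁴ × 220 × 1.1 = 0.07260 m
Layer 2: 2.1×10⁻⁴ × 1.3 × 170 = 0.04641 m
390–1120 m: 730 × 0.91 × 2.5×10⁻⁴ = 0.166075 m
Layer 4: 2.2×10⁻⁴ × 170 × 0.35 = 0.01309 m
1800 × 0.19 × 1.8×10⁻⁴ = 0.06156 m
Δh = 0.07260 + 0.04641 + 0.166075 + 0.01309 + 0.06156 = 0.359735 m

360 mm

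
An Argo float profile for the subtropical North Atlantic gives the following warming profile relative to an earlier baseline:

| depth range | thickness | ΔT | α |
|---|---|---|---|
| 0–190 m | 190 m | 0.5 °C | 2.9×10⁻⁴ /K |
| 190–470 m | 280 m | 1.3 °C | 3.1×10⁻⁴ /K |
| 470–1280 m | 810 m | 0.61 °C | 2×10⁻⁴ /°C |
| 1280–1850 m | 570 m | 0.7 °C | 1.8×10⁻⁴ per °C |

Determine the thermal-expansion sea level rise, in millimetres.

2.9×10⁻⁴ × 190 × 0.5 = 0.02755 m
280 × 1.3 × 3.1×10⁻⁴ = 0.11284 m
0.61 × 2×10⁻⁴ × 810 = 0.09882 m
Layer 4: 0.7 × 1.8×10⁻⁴ × 570 = 0.07182 m
Δh = 0.02755 + 0.11284 + 0.09882 + 0.07182 = 0.31103 m ≈ 310 mm

about 310 mm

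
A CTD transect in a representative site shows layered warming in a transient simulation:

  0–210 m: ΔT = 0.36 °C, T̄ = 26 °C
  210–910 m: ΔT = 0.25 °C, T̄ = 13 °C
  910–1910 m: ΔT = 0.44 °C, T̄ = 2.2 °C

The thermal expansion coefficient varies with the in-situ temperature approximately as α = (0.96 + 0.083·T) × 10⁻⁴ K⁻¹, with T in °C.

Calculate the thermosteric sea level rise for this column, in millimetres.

Layer 1: α = (0.96 + 0.083×26)×10⁻⁴ = 3.118×10⁻⁴ K⁻¹
Layer 2: α = (0.96 + 0.083×13)×10⁻⁴ = 2.039×10⁻⁴ K⁻¹
Layer 3: α = (0.96 + 0.083×2.2)×10⁻⁴ = 1.1426×10⁻⁴ K⁻¹
0–210 m: 3.118×10⁻⁴ × 210 × 0.36 = 0.02357208 m
700 × 0.25 × 2.039×10⁻⁴ = 0.0356825 m
910–1910 m: 1.1426×10⁻⁴ × 1000 × 0.44 = 0.0502744 m
Δh = 0.02357208 + 0.0356825 + 0.0502744 = 0.10952898 m

110 mm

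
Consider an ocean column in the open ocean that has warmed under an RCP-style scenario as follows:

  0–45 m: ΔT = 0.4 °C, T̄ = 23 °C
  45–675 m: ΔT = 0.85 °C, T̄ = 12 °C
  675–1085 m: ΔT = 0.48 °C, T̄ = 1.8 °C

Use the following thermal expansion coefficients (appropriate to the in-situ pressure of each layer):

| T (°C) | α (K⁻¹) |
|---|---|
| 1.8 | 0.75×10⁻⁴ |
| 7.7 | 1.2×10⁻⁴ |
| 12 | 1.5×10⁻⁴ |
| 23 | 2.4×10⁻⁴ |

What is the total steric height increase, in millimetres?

Layer 1 at 23 °C → α = 2.4×10⁻⁴ K⁻¹
Layer 2 at 12 °C → α = 1.5×10⁻⁴ K⁻¹
Layer 3 at 1.8 °C → α = 0.75×10⁻⁴ K⁻¹
0–45 m: 2.4×10⁻⁴ × 0.4 × 45 = 0.00432 m
Layer 2: 0.85 × 630 × 1.5×10⁻⁴ = 0.080325 m
0.75×10⁻⁴ × 410 × 0.48 = 0.01476 m
Δh = 0.00432 + 0.080325 + 0.01476 = 0.099405 m ≈ 99 mm

Δh ≈ 99 mm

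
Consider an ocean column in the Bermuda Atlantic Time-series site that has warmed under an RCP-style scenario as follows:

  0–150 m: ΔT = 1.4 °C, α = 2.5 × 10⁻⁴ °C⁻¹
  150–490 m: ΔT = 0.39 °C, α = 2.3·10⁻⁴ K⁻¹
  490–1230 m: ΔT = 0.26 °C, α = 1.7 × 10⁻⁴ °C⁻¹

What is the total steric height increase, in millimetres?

Δh ≈ 120 mm

Layer 1: 150 × 1.4 × 2.5×10⁻⁴ = 0.05250 m
150–490 m: 0.39 × 2.3×10⁻⁴ × 340 = 0.030498 m
490–1230 m: 0.26 × 1.7×10⁻⁴ × 740 = 0.032708 m
Δh = 0.05250 + 0.030498 + 0.032708 = 0.115706 m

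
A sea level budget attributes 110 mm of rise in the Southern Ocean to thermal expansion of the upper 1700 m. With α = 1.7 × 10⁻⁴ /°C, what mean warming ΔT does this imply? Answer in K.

ΔT ≈ 0.381 K

ΔT = Δh/(αH) = 0.11 / (1.7×10⁻⁴ × 1700) ≈ 0.3806 K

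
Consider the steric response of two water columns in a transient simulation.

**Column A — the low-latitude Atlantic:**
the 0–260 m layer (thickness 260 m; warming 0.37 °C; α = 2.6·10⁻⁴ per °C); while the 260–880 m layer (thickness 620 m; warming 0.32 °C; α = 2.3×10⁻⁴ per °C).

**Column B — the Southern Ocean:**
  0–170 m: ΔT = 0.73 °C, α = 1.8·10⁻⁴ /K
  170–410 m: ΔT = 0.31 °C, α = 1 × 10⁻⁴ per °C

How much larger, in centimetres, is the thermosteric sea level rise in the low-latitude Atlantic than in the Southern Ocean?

A 0–260 m: 260 × 0.37 × 2.6×10⁻⁴ = 0.025012 m
A Layer 2: 620 × 0.32 × 2.3×10⁻⁴ = 0.045632 m
A total: 0.070644 m
B Layer 1: 1.8×10⁻⁴ × 0.73 × 170 = 0.022338 m
B 1×10⁻⁴ × 0.31 × 240 = 0.00744 m
B total: 0.029778 m
Difference: 0.070644 − 0.029778 = 0.040866 m

Δh_A − Δh_B ≈ 4.09 cm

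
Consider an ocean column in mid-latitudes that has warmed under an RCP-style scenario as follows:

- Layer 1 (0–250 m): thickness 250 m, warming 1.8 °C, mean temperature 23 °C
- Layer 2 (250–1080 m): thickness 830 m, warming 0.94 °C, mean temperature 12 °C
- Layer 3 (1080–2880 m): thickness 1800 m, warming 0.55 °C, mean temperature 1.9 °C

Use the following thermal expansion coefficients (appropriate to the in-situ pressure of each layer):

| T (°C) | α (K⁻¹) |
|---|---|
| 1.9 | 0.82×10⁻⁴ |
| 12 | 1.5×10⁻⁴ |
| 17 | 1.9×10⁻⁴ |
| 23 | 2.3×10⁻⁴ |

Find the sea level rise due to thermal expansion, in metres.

Layer 1 at 23 °C → α = 2.3×10⁻⁴ K⁻¹
Layer 2 at 12 °C → α = 1.5×10⁻⁴ K⁻¹
Layer 3 at 1.9 °C → α = 0.82×10⁻⁴ K⁻¹
Layer 1: 2.3×10⁻⁴ × 1.8 × 250 = 0.10350 m
250–1080 m: 830 × 0.94 × 1.5×10⁻⁴ = 0.11703 m
0.82×10⁻⁴ × 0.55 × 1800 = 0.08118 m
Δh = 0.10350 + 0.11703 + 0.08118 = 0.30171 m

Δh ≈ 0.302 m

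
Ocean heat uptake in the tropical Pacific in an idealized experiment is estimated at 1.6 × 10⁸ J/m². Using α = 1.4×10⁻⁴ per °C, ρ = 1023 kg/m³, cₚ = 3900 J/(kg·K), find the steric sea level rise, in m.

Δh = αQ/(ρcₚ) = 1.4×10⁻⁴ × 1.6×10⁸ / (1023 × 3900) ≈ 0.0056145 m

Δh = 0.00561 m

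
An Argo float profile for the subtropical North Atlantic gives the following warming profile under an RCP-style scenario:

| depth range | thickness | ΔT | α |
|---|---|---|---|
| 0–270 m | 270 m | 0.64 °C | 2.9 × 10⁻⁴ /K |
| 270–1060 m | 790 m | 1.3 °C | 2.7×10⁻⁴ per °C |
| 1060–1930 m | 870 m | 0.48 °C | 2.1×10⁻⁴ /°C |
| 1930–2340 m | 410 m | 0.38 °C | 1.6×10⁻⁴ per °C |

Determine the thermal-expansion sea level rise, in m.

0.64 × 270 × 2.9×10⁻⁴ = 0.050112 m
Layer 2: 2.7×10⁻⁴ × 790 × 1.3 = 0.27729 m
Layer 3: 870 × 0.48 × 2.1×10⁻⁴ = 0.087696 m
Layer 4: 0.38 × 1.6×10⁻⁴ × 410 = 0.024928 m
Δh = 0.050112 + 0.27729 + 0.087696 + 0.024928 = 0.440026 m ≈ 0.44 m

about 0.44 m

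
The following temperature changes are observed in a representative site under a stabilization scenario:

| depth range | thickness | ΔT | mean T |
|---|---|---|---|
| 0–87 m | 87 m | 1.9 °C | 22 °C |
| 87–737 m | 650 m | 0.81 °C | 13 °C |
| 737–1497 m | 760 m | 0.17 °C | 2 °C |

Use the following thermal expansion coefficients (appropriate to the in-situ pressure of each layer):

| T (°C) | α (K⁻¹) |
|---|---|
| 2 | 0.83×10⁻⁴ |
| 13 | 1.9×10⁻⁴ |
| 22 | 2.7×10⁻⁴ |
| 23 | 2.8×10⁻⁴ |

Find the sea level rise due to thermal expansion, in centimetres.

15.5 cm of thermosteric rise

Layer 1 at 22 °C → α = 2.7×10⁻⁴ K⁻¹
Layer 2 at 13 °C → α = 1.9×10⁻⁴ K⁻¹
Layer 3 at 2 °C → α = 0.83×10⁻⁴ K⁻¹
Layer 1: 87 × 1.9 × 2.7×10⁻⁴ = 0.044631 m
87–737 m: 1.9×10⁻⁴ × 0.81 × 650 = 0.100035 m
0.17 × 760 × 0.83×10⁻⁴ = 0.0107236 m
Δh = 0.044631 + 0.100035 + 0.0107236 = 0.1553896 m ≈ 15.5 cm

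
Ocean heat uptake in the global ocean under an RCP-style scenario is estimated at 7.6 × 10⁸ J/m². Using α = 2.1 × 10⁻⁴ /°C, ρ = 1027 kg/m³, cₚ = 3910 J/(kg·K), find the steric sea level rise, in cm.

Δh = αQ/(ρcₚ) = 2.1×10⁻⁴ × 7.6×10⁸ / (1027 × 3910) ≈ 0.039745 m

Δh = 3.97 cm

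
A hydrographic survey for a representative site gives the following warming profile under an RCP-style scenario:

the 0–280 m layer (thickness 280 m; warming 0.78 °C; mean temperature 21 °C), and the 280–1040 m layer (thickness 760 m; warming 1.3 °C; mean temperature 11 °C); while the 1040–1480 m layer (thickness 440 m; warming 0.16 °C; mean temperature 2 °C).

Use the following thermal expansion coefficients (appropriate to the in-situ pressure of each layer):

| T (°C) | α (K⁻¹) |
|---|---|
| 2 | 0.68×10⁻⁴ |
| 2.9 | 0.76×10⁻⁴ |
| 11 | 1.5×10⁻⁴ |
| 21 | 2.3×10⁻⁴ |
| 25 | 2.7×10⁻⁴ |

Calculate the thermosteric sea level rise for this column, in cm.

Layer 1 at 21 °C → α = 2.3×10⁻⁴ K⁻¹
Layer 2 at 11 °C → α = 1.5×10⁻⁴ K⁻¹
Layer 3 at 2 °C → α = 0.68×10⁻⁴ K⁻¹
0.78 × 2.3×10⁻⁴ × 280 = 0.050232 m
Layer 2: 760 × 1.5×10⁻⁴ × 1.3 = 0.14820 m
Layer 3: 0.68×10⁻⁴ × 0.16 × 440 = 0.0047872 m
Δh = 0.050232 + 0.14820 + 0.0047872 = 0.2032192 m

20.3 cm of thermosteric rise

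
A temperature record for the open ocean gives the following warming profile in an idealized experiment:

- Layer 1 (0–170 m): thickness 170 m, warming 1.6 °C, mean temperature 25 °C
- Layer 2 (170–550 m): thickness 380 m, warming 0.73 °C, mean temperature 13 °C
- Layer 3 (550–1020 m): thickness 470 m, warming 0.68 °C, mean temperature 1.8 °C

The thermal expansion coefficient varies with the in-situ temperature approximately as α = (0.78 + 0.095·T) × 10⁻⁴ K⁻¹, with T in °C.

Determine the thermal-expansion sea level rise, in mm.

170 mm of thermosteric rise

Layer 1: α = (0.78 + 0.095×25)×10⁻⁴ = 3.155×10⁻⁴ K⁻¹
Layer 2: α = (0.78 + 0.095×13)×10⁻⁴ = 2.015×10⁻⁴ K⁻¹
Layer 3: α = (0.78 + 0.095×1.8)×10⁻⁴ = 0.951×10⁻⁴ K⁻¹
0–170 m: 1.6 × 170 × 3.155×10⁻⁴ = 0.085816 m
Layer 2: 380 × 2.015×10⁻⁴ × 0.73 = 0.0558961 m
550–1020 m: 470 × 0.951×10⁻⁴ × 0.68 = 0.03039396 m
Δh = 0.085816 + 0.0558961 + 0.03039396 = 0.17210606 m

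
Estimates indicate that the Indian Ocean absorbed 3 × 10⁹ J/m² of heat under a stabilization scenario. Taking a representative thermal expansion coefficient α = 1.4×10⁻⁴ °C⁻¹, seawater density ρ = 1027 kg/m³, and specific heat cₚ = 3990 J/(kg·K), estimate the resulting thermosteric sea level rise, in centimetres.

Δh = 10 cm

Δh = αQ/(ρcₚ) = 1.4×10⁻⁴ × 3×10⁹ / (1027 × 3990) ≈ 0.10250 m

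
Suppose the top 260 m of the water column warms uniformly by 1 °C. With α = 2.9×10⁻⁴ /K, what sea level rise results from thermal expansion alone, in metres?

Δh = αΔT·H = 2.9×10⁻⁴ × 1 × 260 = 0.07540 m

about 0.075 m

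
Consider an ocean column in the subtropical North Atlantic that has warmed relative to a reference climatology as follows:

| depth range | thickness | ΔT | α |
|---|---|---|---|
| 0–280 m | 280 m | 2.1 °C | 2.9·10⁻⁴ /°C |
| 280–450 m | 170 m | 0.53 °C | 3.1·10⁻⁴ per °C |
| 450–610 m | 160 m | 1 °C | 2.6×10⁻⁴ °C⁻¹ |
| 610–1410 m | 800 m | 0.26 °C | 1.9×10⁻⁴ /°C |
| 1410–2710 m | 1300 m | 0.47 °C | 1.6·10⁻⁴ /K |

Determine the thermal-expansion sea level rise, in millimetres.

380 mm

Layer 1: 280 × 2.1 × 2.9×10⁻⁴ = 0.17052 m
170 × 3.1×10⁻⁴ × 0.53 = 0.027931 m
450–610 m: 160 × 1 × 2.6×10⁻⁴ = 0.04160 m
1.9×10⁻⁴ × 0.26 × 800 = 0.03952 m
1410–2710 m: 0.47 × 1.6×10⁻⁴ × 1300 = 0.09776 m
Δh = 0.17052 + 0.027931 + 0.04160 + 0.03952 + 0.09776 = 0.377331 m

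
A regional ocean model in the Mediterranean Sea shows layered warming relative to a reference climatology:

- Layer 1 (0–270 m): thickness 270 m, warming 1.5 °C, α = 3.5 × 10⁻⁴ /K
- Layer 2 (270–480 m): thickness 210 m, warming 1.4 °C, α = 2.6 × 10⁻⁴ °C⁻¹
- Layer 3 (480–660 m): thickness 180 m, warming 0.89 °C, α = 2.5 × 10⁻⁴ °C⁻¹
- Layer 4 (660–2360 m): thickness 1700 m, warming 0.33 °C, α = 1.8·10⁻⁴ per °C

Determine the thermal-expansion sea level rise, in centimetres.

Layer 1: 270 × 3.5×10⁻⁴ × 1.5 = 0.14175 m
1.4 × 2.6×10⁻⁴ × 210 = 0.07644 m
Layer 3: 0.89 × 180 × 2.5×10⁻⁴ = 0.04005 m
660–2360 m: 1700 × 0.33 × 1.8×10⁻⁴ = 0.10098 m
Δh = 0.14175 + 0.07644 + 0.04005 + 0.10098 = 0.35922 m

Δh ≈ 36 cm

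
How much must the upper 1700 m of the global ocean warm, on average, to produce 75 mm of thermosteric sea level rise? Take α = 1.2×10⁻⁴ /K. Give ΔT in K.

ΔT ≈ 0.368 K

ΔT = Δh/(αH) = 0.075 / (1.2×10⁻⁴ × 1700) ≈ 0.3676 K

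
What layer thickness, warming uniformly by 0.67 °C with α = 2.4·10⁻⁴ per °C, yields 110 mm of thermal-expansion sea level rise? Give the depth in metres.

H ≈ 684 m

H = Δh/(αΔT) = 0.11 / (2.4×10⁻⁴ × 0.67) ≈ 684.1 m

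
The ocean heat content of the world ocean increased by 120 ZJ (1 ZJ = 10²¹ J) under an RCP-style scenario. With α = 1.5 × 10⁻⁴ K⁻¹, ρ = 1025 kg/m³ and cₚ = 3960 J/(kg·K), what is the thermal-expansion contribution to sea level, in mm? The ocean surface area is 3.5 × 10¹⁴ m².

12.7 mm

Per unit area: Q = 120×10²¹ / (3.5×10¹⁴) ≈ 3.429×10⁸ J/m²
Δh = αQ/(ρcₚ) = 1.5×10⁻⁴ × 3.429×10⁸ / (1025 × 3960) ≈ 0.012672 m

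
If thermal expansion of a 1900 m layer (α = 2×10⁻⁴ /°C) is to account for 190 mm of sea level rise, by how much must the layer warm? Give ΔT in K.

ΔT ≈ 0.500 K

ΔT = Δh/(αH) = 0.19 / (2×10⁻⁴ × 1900) = 0.5000 K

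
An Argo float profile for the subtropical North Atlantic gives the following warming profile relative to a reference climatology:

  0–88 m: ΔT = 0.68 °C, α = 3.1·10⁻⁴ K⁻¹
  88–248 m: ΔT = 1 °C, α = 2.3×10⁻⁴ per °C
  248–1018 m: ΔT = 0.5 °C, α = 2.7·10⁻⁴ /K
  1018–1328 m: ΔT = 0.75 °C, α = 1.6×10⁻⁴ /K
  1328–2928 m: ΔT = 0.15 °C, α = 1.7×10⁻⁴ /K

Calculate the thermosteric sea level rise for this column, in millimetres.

Layer 1: 88 × 3.1×10⁻⁴ × 0.68 = 0.0185504 m
2.3×10⁻⁴ × 160 × 1 = 0.03680 m
248–1018 m: 770 × 2.7×10⁻⁴ × 0.5 = 0.10395 m
1018–1328 m: 0.75 × 1.6×10⁻⁴ × 310 = 0.03720 m
1328–2928 m: 1600 × 0.15 × 1.7×10⁻⁴ = 0.04080 m
Δh = 0.0185504 + 0.03680 + 0.10395 + 0.03720 + 0.04080 = 0.2373004 m ≈ 237 mm

237 mm of thermosteric rise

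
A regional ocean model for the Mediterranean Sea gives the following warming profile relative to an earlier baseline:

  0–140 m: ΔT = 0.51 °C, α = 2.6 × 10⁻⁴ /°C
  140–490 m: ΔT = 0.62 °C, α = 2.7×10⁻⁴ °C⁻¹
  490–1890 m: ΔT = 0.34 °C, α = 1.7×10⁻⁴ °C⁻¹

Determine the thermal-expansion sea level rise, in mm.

0.51 × 140 × 2.6×10⁻⁴ = 0.018564 m
140–490 m: 2.7×10⁻⁴ × 350 × 0.62 = 0.05859 m
490–1890 m: 0.34 × 1400 × 1.7×10⁻⁴ = 0.08092 m
Δh = 0.018564 + 0.05859 + 0.08092 = 0.158074 m

about 160 mm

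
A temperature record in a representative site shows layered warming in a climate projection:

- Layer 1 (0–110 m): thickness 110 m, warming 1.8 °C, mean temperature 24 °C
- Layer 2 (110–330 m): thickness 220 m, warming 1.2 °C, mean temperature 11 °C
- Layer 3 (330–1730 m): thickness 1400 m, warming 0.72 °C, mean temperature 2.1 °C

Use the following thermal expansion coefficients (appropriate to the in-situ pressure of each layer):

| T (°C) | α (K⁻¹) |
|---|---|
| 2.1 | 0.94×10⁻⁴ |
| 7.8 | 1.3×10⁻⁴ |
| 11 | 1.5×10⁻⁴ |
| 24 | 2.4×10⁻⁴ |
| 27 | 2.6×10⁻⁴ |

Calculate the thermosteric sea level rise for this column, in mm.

Layer 1 at 24 °C → α = 2.4×10⁻⁴ K⁻¹
Layer 2 at 11 °C → α = 1.5×10⁻⁴ K⁻¹
Layer 3 at 2.1 °C → α = 0.94×10⁻⁴ K⁻¹
0–110 m: 2.4×10⁻⁴ × 1.8 × 110 = 0.04752 m
Layer 2: 1.5×10⁻⁴ × 220 × 1.2 = 0.03960 m
330–1730 m: 1400 × 0.72 × 0.94×10⁻⁴ = 0.094752 m
Δh = 0.04752 + 0.03960 + 0.094752 = 0.181872 m

Δh = 180 mm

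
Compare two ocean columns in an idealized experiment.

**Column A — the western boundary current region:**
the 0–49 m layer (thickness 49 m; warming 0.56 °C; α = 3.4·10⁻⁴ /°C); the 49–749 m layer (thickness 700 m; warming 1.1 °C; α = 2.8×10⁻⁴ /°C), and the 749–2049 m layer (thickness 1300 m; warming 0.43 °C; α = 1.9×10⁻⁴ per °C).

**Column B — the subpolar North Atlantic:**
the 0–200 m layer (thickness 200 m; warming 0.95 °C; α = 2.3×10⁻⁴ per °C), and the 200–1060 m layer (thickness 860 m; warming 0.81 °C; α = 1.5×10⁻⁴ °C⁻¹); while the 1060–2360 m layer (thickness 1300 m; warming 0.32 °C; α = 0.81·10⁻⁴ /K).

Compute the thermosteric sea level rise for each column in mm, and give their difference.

A: 331 mm; B: 182 mm; difference 149 mm

A 3.4×10⁻⁴ × 49 × 0.56 = 0.0093296 m
A Layer 2: 2.8×10⁻⁴ × 700 × 1.1 = 0.21560 m
A 749–2049 m: 1.9×10⁻⁴ × 0.43 × 1300 = 0.10621 m
A total: 0.3311396 m
B Layer 1: 2.3×10⁻⁴ × 0.95 × 200 = 0.04370 m
B 860 × 0.81 × 1.5×10⁻⁴ = 0.10449 m
B Layer 3: 0.81×10⁻⁴ × 1300 × 0.32 = 0.033696 m
B total: 0.181886 m
Difference: 0.3311396 − 0.181886 = 0.1492536 m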